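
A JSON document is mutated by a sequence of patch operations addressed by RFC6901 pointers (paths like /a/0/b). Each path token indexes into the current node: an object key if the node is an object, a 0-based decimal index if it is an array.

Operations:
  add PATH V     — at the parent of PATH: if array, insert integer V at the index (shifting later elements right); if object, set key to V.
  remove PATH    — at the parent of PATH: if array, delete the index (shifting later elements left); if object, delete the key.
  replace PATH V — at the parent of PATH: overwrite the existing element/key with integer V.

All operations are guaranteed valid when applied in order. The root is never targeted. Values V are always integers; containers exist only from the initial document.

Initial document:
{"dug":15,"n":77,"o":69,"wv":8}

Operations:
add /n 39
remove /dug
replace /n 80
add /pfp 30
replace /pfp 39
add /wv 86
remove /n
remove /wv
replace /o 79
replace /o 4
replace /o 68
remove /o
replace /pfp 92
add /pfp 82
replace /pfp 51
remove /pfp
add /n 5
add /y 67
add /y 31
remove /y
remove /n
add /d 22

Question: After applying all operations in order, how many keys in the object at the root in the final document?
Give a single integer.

Answer: 1

Derivation:
After op 1 (add /n 39): {"dug":15,"n":39,"o":69,"wv":8}
After op 2 (remove /dug): {"n":39,"o":69,"wv":8}
After op 3 (replace /n 80): {"n":80,"o":69,"wv":8}
After op 4 (add /pfp 30): {"n":80,"o":69,"pfp":30,"wv":8}
After op 5 (replace /pfp 39): {"n":80,"o":69,"pfp":39,"wv":8}
After op 6 (add /wv 86): {"n":80,"o":69,"pfp":39,"wv":86}
After op 7 (remove /n): {"o":69,"pfp":39,"wv":86}
After op 8 (remove /wv): {"o":69,"pfp":39}
After op 9 (replace /o 79): {"o":79,"pfp":39}
After op 10 (replace /o 4): {"o":4,"pfp":39}
After op 11 (replace /o 68): {"o":68,"pfp":39}
After op 12 (remove /o): {"pfp":39}
After op 13 (replace /pfp 92): {"pfp":92}
After op 14 (add /pfp 82): {"pfp":82}
After op 15 (replace /pfp 51): {"pfp":51}
After op 16 (remove /pfp): {}
After op 17 (add /n 5): {"n":5}
After op 18 (add /y 67): {"n":5,"y":67}
After op 19 (add /y 31): {"n":5,"y":31}
After op 20 (remove /y): {"n":5}
After op 21 (remove /n): {}
After op 22 (add /d 22): {"d":22}
Size at the root: 1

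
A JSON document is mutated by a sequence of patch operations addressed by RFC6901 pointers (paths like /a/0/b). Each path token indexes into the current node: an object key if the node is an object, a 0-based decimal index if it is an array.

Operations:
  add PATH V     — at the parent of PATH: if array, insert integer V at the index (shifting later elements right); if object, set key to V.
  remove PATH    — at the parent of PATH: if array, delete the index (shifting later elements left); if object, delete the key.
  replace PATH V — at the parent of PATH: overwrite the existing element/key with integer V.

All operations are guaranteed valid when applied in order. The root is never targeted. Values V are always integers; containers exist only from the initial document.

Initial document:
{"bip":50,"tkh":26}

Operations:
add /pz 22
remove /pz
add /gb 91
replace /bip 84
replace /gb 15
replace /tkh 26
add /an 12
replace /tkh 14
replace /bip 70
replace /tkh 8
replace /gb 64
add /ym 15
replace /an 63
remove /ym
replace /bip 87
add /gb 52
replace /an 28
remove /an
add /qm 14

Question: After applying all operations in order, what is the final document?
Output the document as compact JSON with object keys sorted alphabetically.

Answer: {"bip":87,"gb":52,"qm":14,"tkh":8}

Derivation:
After op 1 (add /pz 22): {"bip":50,"pz":22,"tkh":26}
After op 2 (remove /pz): {"bip":50,"tkh":26}
After op 3 (add /gb 91): {"bip":50,"gb":91,"tkh":26}
After op 4 (replace /bip 84): {"bip":84,"gb":91,"tkh":26}
After op 5 (replace /gb 15): {"bip":84,"gb":15,"tkh":26}
After op 6 (replace /tkh 26): {"bip":84,"gb":15,"tkh":26}
After op 7 (add /an 12): {"an":12,"bip":84,"gb":15,"tkh":26}
After op 8 (replace /tkh 14): {"an":12,"bip":84,"gb":15,"tkh":14}
After op 9 (replace /bip 70): {"an":12,"bip":70,"gb":15,"tkh":14}
After op 10 (replace /tkh 8): {"an":12,"bip":70,"gb":15,"tkh":8}
After op 11 (replace /gb 64): {"an":12,"bip":70,"gb":64,"tkh":8}
After op 12 (add /ym 15): {"an":12,"bip":70,"gb":64,"tkh":8,"ym":15}
After op 13 (replace /an 63): {"an":63,"bip":70,"gb":64,"tkh":8,"ym":15}
After op 14 (remove /ym): {"an":63,"bip":70,"gb":64,"tkh":8}
After op 15 (replace /bip 87): {"an":63,"bip":87,"gb":64,"tkh":8}
After op 16 (add /gb 52): {"an":63,"bip":87,"gb":52,"tkh":8}
After op 17 (replace /an 28): {"an":28,"bip":87,"gb":52,"tkh":8}
After op 18 (remove /an): {"bip":87,"gb":52,"tkh":8}
After op 19 (add /qm 14): {"bip":87,"gb":52,"qm":14,"tkh":8}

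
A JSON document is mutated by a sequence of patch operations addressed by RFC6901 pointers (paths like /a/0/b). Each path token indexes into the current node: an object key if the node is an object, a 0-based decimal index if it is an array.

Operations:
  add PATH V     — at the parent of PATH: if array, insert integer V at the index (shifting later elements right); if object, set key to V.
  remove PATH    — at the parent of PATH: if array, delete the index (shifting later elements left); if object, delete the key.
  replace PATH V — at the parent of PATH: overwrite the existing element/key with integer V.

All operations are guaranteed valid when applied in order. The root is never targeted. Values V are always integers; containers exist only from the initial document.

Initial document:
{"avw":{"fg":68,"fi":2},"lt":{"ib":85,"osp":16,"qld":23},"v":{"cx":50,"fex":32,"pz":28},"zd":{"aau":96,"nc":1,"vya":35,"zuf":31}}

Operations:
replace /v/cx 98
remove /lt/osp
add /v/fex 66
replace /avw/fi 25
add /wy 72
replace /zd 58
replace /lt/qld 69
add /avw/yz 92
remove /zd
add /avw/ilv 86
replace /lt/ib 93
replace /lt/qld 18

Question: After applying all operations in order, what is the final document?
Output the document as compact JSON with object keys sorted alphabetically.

After op 1 (replace /v/cx 98): {"avw":{"fg":68,"fi":2},"lt":{"ib":85,"osp":16,"qld":23},"v":{"cx":98,"fex":32,"pz":28},"zd":{"aau":96,"nc":1,"vya":35,"zuf":31}}
After op 2 (remove /lt/osp): {"avw":{"fg":68,"fi":2},"lt":{"ib":85,"qld":23},"v":{"cx":98,"fex":32,"pz":28},"zd":{"aau":96,"nc":1,"vya":35,"zuf":31}}
After op 3 (add /v/fex 66): {"avw":{"fg":68,"fi":2},"lt":{"ib":85,"qld":23},"v":{"cx":98,"fex":66,"pz":28},"zd":{"aau":96,"nc":1,"vya":35,"zuf":31}}
After op 4 (replace /avw/fi 25): {"avw":{"fg":68,"fi":25},"lt":{"ib":85,"qld":23},"v":{"cx":98,"fex":66,"pz":28},"zd":{"aau":96,"nc":1,"vya":35,"zuf":31}}
After op 5 (add /wy 72): {"avw":{"fg":68,"fi":25},"lt":{"ib":85,"qld":23},"v":{"cx":98,"fex":66,"pz":28},"wy":72,"zd":{"aau":96,"nc":1,"vya":35,"zuf":31}}
After op 6 (replace /zd 58): {"avw":{"fg":68,"fi":25},"lt":{"ib":85,"qld":23},"v":{"cx":98,"fex":66,"pz":28},"wy":72,"zd":58}
After op 7 (replace /lt/qld 69): {"avw":{"fg":68,"fi":25},"lt":{"ib":85,"qld":69},"v":{"cx":98,"fex":66,"pz":28},"wy":72,"zd":58}
After op 8 (add /avw/yz 92): {"avw":{"fg":68,"fi":25,"yz":92},"lt":{"ib":85,"qld":69},"v":{"cx":98,"fex":66,"pz":28},"wy":72,"zd":58}
After op 9 (remove /zd): {"avw":{"fg":68,"fi":25,"yz":92},"lt":{"ib":85,"qld":69},"v":{"cx":98,"fex":66,"pz":28},"wy":72}
After op 10 (add /avw/ilv 86): {"avw":{"fg":68,"fi":25,"ilv":86,"yz":92},"lt":{"ib":85,"qld":69},"v":{"cx":98,"fex":66,"pz":28},"wy":72}
After op 11 (replace /lt/ib 93): {"avw":{"fg":68,"fi":25,"ilv":86,"yz":92},"lt":{"ib":93,"qld":69},"v":{"cx":98,"fex":66,"pz":28},"wy":72}
After op 12 (replace /lt/qld 18): {"avw":{"fg":68,"fi":25,"ilv":86,"yz":92},"lt":{"ib":93,"qld":18},"v":{"cx":98,"fex":66,"pz":28},"wy":72}

Answer: {"avw":{"fg":68,"fi":25,"ilv":86,"yz":92},"lt":{"ib":93,"qld":18},"v":{"cx":98,"fex":66,"pz":28},"wy":72}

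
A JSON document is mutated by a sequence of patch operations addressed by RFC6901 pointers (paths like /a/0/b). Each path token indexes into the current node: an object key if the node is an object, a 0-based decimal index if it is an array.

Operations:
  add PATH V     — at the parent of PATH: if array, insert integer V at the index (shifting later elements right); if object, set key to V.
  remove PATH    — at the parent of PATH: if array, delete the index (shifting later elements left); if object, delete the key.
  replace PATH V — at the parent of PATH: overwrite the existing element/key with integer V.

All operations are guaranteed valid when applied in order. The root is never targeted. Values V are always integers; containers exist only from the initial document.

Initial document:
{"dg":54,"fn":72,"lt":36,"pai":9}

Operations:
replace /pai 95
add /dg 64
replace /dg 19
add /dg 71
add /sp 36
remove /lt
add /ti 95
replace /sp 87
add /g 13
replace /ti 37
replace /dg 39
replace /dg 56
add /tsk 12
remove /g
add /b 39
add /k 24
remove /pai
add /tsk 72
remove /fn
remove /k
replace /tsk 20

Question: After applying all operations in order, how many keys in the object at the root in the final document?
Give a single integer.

Answer: 5

Derivation:
After op 1 (replace /pai 95): {"dg":54,"fn":72,"lt":36,"pai":95}
After op 2 (add /dg 64): {"dg":64,"fn":72,"lt":36,"pai":95}
After op 3 (replace /dg 19): {"dg":19,"fn":72,"lt":36,"pai":95}
After op 4 (add /dg 71): {"dg":71,"fn":72,"lt":36,"pai":95}
After op 5 (add /sp 36): {"dg":71,"fn":72,"lt":36,"pai":95,"sp":36}
After op 6 (remove /lt): {"dg":71,"fn":72,"pai":95,"sp":36}
After op 7 (add /ti 95): {"dg":71,"fn":72,"pai":95,"sp":36,"ti":95}
After op 8 (replace /sp 87): {"dg":71,"fn":72,"pai":95,"sp":87,"ti":95}
After op 9 (add /g 13): {"dg":71,"fn":72,"g":13,"pai":95,"sp":87,"ti":95}
After op 10 (replace /ti 37): {"dg":71,"fn":72,"g":13,"pai":95,"sp":87,"ti":37}
After op 11 (replace /dg 39): {"dg":39,"fn":72,"g":13,"pai":95,"sp":87,"ti":37}
After op 12 (replace /dg 56): {"dg":56,"fn":72,"g":13,"pai":95,"sp":87,"ti":37}
After op 13 (add /tsk 12): {"dg":56,"fn":72,"g":13,"pai":95,"sp":87,"ti":37,"tsk":12}
After op 14 (remove /g): {"dg":56,"fn":72,"pai":95,"sp":87,"ti":37,"tsk":12}
After op 15 (add /b 39): {"b":39,"dg":56,"fn":72,"pai":95,"sp":87,"ti":37,"tsk":12}
After op 16 (add /k 24): {"b":39,"dg":56,"fn":72,"k":24,"pai":95,"sp":87,"ti":37,"tsk":12}
After op 17 (remove /pai): {"b":39,"dg":56,"fn":72,"k":24,"sp":87,"ti":37,"tsk":12}
After op 18 (add /tsk 72): {"b":39,"dg":56,"fn":72,"k":24,"sp":87,"ti":37,"tsk":72}
After op 19 (remove /fn): {"b":39,"dg":56,"k":24,"sp":87,"ti":37,"tsk":72}
After op 20 (remove /k): {"b":39,"dg":56,"sp":87,"ti":37,"tsk":72}
After op 21 (replace /tsk 20): {"b":39,"dg":56,"sp":87,"ti":37,"tsk":20}
Size at the root: 5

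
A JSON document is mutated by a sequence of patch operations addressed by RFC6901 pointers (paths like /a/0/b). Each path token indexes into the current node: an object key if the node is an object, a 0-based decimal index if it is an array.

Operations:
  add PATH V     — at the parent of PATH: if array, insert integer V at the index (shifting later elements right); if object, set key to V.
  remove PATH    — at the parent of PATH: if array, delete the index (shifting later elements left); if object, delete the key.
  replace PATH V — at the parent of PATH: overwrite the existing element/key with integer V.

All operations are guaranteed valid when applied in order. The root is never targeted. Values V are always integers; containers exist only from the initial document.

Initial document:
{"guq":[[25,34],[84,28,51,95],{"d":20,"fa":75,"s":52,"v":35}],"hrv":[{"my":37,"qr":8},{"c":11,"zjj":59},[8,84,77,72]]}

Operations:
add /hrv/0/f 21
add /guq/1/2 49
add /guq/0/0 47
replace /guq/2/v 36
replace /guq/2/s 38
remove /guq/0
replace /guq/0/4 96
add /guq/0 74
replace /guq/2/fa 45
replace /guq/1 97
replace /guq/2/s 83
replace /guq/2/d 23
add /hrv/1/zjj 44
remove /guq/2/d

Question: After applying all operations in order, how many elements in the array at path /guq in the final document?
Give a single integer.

After op 1 (add /hrv/0/f 21): {"guq":[[25,34],[84,28,51,95],{"d":20,"fa":75,"s":52,"v":35}],"hrv":[{"f":21,"my":37,"qr":8},{"c":11,"zjj":59},[8,84,77,72]]}
After op 2 (add /guq/1/2 49): {"guq":[[25,34],[84,28,49,51,95],{"d":20,"fa":75,"s":52,"v":35}],"hrv":[{"f":21,"my":37,"qr":8},{"c":11,"zjj":59},[8,84,77,72]]}
After op 3 (add /guq/0/0 47): {"guq":[[47,25,34],[84,28,49,51,95],{"d":20,"fa":75,"s":52,"v":35}],"hrv":[{"f":21,"my":37,"qr":8},{"c":11,"zjj":59},[8,84,77,72]]}
After op 4 (replace /guq/2/v 36): {"guq":[[47,25,34],[84,28,49,51,95],{"d":20,"fa":75,"s":52,"v":36}],"hrv":[{"f":21,"my":37,"qr":8},{"c":11,"zjj":59},[8,84,77,72]]}
After op 5 (replace /guq/2/s 38): {"guq":[[47,25,34],[84,28,49,51,95],{"d":20,"fa":75,"s":38,"v":36}],"hrv":[{"f":21,"my":37,"qr":8},{"c":11,"zjj":59},[8,84,77,72]]}
After op 6 (remove /guq/0): {"guq":[[84,28,49,51,95],{"d":20,"fa":75,"s":38,"v":36}],"hrv":[{"f":21,"my":37,"qr":8},{"c":11,"zjj":59},[8,84,77,72]]}
After op 7 (replace /guq/0/4 96): {"guq":[[84,28,49,51,96],{"d":20,"fa":75,"s":38,"v":36}],"hrv":[{"f":21,"my":37,"qr":8},{"c":11,"zjj":59},[8,84,77,72]]}
After op 8 (add /guq/0 74): {"guq":[74,[84,28,49,51,96],{"d":20,"fa":75,"s":38,"v":36}],"hrv":[{"f":21,"my":37,"qr":8},{"c":11,"zjj":59},[8,84,77,72]]}
After op 9 (replace /guq/2/fa 45): {"guq":[74,[84,28,49,51,96],{"d":20,"fa":45,"s":38,"v":36}],"hrv":[{"f":21,"my":37,"qr":8},{"c":11,"zjj":59},[8,84,77,72]]}
After op 10 (replace /guq/1 97): {"guq":[74,97,{"d":20,"fa":45,"s":38,"v":36}],"hrv":[{"f":21,"my":37,"qr":8},{"c":11,"zjj":59},[8,84,77,72]]}
After op 11 (replace /guq/2/s 83): {"guq":[74,97,{"d":20,"fa":45,"s":83,"v":36}],"hrv":[{"f":21,"my":37,"qr":8},{"c":11,"zjj":59},[8,84,77,72]]}
After op 12 (replace /guq/2/d 23): {"guq":[74,97,{"d":23,"fa":45,"s":83,"v":36}],"hrv":[{"f":21,"my":37,"qr":8},{"c":11,"zjj":59},[8,84,77,72]]}
After op 13 (add /hrv/1/zjj 44): {"guq":[74,97,{"d":23,"fa":45,"s":83,"v":36}],"hrv":[{"f":21,"my":37,"qr":8},{"c":11,"zjj":44},[8,84,77,72]]}
After op 14 (remove /guq/2/d): {"guq":[74,97,{"fa":45,"s":83,"v":36}],"hrv":[{"f":21,"my":37,"qr":8},{"c":11,"zjj":44},[8,84,77,72]]}
Size at path /guq: 3

Answer: 3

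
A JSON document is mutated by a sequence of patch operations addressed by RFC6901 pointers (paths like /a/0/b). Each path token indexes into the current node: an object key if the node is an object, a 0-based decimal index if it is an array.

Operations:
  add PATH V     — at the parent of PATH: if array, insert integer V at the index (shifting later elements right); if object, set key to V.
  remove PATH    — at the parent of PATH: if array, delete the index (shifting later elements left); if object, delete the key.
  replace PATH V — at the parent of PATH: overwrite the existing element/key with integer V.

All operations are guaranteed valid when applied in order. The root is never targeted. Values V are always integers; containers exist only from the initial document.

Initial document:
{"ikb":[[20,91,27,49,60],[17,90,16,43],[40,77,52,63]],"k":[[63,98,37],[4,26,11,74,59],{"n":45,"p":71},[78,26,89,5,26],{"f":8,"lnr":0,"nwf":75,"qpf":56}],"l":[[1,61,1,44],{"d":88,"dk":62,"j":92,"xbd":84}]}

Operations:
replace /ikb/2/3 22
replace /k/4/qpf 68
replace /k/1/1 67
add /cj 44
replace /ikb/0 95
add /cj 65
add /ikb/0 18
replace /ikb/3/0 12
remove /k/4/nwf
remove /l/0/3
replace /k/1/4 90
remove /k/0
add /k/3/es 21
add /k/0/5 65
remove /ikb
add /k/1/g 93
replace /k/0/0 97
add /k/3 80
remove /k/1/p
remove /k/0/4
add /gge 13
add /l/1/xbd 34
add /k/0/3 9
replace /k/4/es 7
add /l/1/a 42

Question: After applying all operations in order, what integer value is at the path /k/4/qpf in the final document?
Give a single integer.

Answer: 68

Derivation:
After op 1 (replace /ikb/2/3 22): {"ikb":[[20,91,27,49,60],[17,90,16,43],[40,77,52,22]],"k":[[63,98,37],[4,26,11,74,59],{"n":45,"p":71},[78,26,89,5,26],{"f":8,"lnr":0,"nwf":75,"qpf":56}],"l":[[1,61,1,44],{"d":88,"dk":62,"j":92,"xbd":84}]}
After op 2 (replace /k/4/qpf 68): {"ikb":[[20,91,27,49,60],[17,90,16,43],[40,77,52,22]],"k":[[63,98,37],[4,26,11,74,59],{"n":45,"p":71},[78,26,89,5,26],{"f":8,"lnr":0,"nwf":75,"qpf":68}],"l":[[1,61,1,44],{"d":88,"dk":62,"j":92,"xbd":84}]}
After op 3 (replace /k/1/1 67): {"ikb":[[20,91,27,49,60],[17,90,16,43],[40,77,52,22]],"k":[[63,98,37],[4,67,11,74,59],{"n":45,"p":71},[78,26,89,5,26],{"f":8,"lnr":0,"nwf":75,"qpf":68}],"l":[[1,61,1,44],{"d":88,"dk":62,"j":92,"xbd":84}]}
After op 4 (add /cj 44): {"cj":44,"ikb":[[20,91,27,49,60],[17,90,16,43],[40,77,52,22]],"k":[[63,98,37],[4,67,11,74,59],{"n":45,"p":71},[78,26,89,5,26],{"f":8,"lnr":0,"nwf":75,"qpf":68}],"l":[[1,61,1,44],{"d":88,"dk":62,"j":92,"xbd":84}]}
After op 5 (replace /ikb/0 95): {"cj":44,"ikb":[95,[17,90,16,43],[40,77,52,22]],"k":[[63,98,37],[4,67,11,74,59],{"n":45,"p":71},[78,26,89,5,26],{"f":8,"lnr":0,"nwf":75,"qpf":68}],"l":[[1,61,1,44],{"d":88,"dk":62,"j":92,"xbd":84}]}
After op 6 (add /cj 65): {"cj":65,"ikb":[95,[17,90,16,43],[40,77,52,22]],"k":[[63,98,37],[4,67,11,74,59],{"n":45,"p":71},[78,26,89,5,26],{"f":8,"lnr":0,"nwf":75,"qpf":68}],"l":[[1,61,1,44],{"d":88,"dk":62,"j":92,"xbd":84}]}
After op 7 (add /ikb/0 18): {"cj":65,"ikb":[18,95,[17,90,16,43],[40,77,52,22]],"k":[[63,98,37],[4,67,11,74,59],{"n":45,"p":71},[78,26,89,5,26],{"f":8,"lnr":0,"nwf":75,"qpf":68}],"l":[[1,61,1,44],{"d":88,"dk":62,"j":92,"xbd":84}]}
After op 8 (replace /ikb/3/0 12): {"cj":65,"ikb":[18,95,[17,90,16,43],[12,77,52,22]],"k":[[63,98,37],[4,67,11,74,59],{"n":45,"p":71},[78,26,89,5,26],{"f":8,"lnr":0,"nwf":75,"qpf":68}],"l":[[1,61,1,44],{"d":88,"dk":62,"j":92,"xbd":84}]}
After op 9 (remove /k/4/nwf): {"cj":65,"ikb":[18,95,[17,90,16,43],[12,77,52,22]],"k":[[63,98,37],[4,67,11,74,59],{"n":45,"p":71},[78,26,89,5,26],{"f":8,"lnr":0,"qpf":68}],"l":[[1,61,1,44],{"d":88,"dk":62,"j":92,"xbd":84}]}
After op 10 (remove /l/0/3): {"cj":65,"ikb":[18,95,[17,90,16,43],[12,77,52,22]],"k":[[63,98,37],[4,67,11,74,59],{"n":45,"p":71},[78,26,89,5,26],{"f":8,"lnr":0,"qpf":68}],"l":[[1,61,1],{"d":88,"dk":62,"j":92,"xbd":84}]}
After op 11 (replace /k/1/4 90): {"cj":65,"ikb":[18,95,[17,90,16,43],[12,77,52,22]],"k":[[63,98,37],[4,67,11,74,90],{"n":45,"p":71},[78,26,89,5,26],{"f":8,"lnr":0,"qpf":68}],"l":[[1,61,1],{"d":88,"dk":62,"j":92,"xbd":84}]}
After op 12 (remove /k/0): {"cj":65,"ikb":[18,95,[17,90,16,43],[12,77,52,22]],"k":[[4,67,11,74,90],{"n":45,"p":71},[78,26,89,5,26],{"f":8,"lnr":0,"qpf":68}],"l":[[1,61,1],{"d":88,"dk":62,"j":92,"xbd":84}]}
After op 13 (add /k/3/es 21): {"cj":65,"ikb":[18,95,[17,90,16,43],[12,77,52,22]],"k":[[4,67,11,74,90],{"n":45,"p":71},[78,26,89,5,26],{"es":21,"f":8,"lnr":0,"qpf":68}],"l":[[1,61,1],{"d":88,"dk":62,"j":92,"xbd":84}]}
After op 14 (add /k/0/5 65): {"cj":65,"ikb":[18,95,[17,90,16,43],[12,77,52,22]],"k":[[4,67,11,74,90,65],{"n":45,"p":71},[78,26,89,5,26],{"es":21,"f":8,"lnr":0,"qpf":68}],"l":[[1,61,1],{"d":88,"dk":62,"j":92,"xbd":84}]}
After op 15 (remove /ikb): {"cj":65,"k":[[4,67,11,74,90,65],{"n":45,"p":71},[78,26,89,5,26],{"es":21,"f":8,"lnr":0,"qpf":68}],"l":[[1,61,1],{"d":88,"dk":62,"j":92,"xbd":84}]}
After op 16 (add /k/1/g 93): {"cj":65,"k":[[4,67,11,74,90,65],{"g":93,"n":45,"p":71},[78,26,89,5,26],{"es":21,"f":8,"lnr":0,"qpf":68}],"l":[[1,61,1],{"d":88,"dk":62,"j":92,"xbd":84}]}
After op 17 (replace /k/0/0 97): {"cj":65,"k":[[97,67,11,74,90,65],{"g":93,"n":45,"p":71},[78,26,89,5,26],{"es":21,"f":8,"lnr":0,"qpf":68}],"l":[[1,61,1],{"d":88,"dk":62,"j":92,"xbd":84}]}
After op 18 (add /k/3 80): {"cj":65,"k":[[97,67,11,74,90,65],{"g":93,"n":45,"p":71},[78,26,89,5,26],80,{"es":21,"f":8,"lnr":0,"qpf":68}],"l":[[1,61,1],{"d":88,"dk":62,"j":92,"xbd":84}]}
After op 19 (remove /k/1/p): {"cj":65,"k":[[97,67,11,74,90,65],{"g":93,"n":45},[78,26,89,5,26],80,{"es":21,"f":8,"lnr":0,"qpf":68}],"l":[[1,61,1],{"d":88,"dk":62,"j":92,"xbd":84}]}
After op 20 (remove /k/0/4): {"cj":65,"k":[[97,67,11,74,65],{"g":93,"n":45},[78,26,89,5,26],80,{"es":21,"f":8,"lnr":0,"qpf":68}],"l":[[1,61,1],{"d":88,"dk":62,"j":92,"xbd":84}]}
After op 21 (add /gge 13): {"cj":65,"gge":13,"k":[[97,67,11,74,65],{"g":93,"n":45},[78,26,89,5,26],80,{"es":21,"f":8,"lnr":0,"qpf":68}],"l":[[1,61,1],{"d":88,"dk":62,"j":92,"xbd":84}]}
After op 22 (add /l/1/xbd 34): {"cj":65,"gge":13,"k":[[97,67,11,74,65],{"g":93,"n":45},[78,26,89,5,26],80,{"es":21,"f":8,"lnr":0,"qpf":68}],"l":[[1,61,1],{"d":88,"dk":62,"j":92,"xbd":34}]}
After op 23 (add /k/0/3 9): {"cj":65,"gge":13,"k":[[97,67,11,9,74,65],{"g":93,"n":45},[78,26,89,5,26],80,{"es":21,"f":8,"lnr":0,"qpf":68}],"l":[[1,61,1],{"d":88,"dk":62,"j":92,"xbd":34}]}
After op 24 (replace /k/4/es 7): {"cj":65,"gge":13,"k":[[97,67,11,9,74,65],{"g":93,"n":45},[78,26,89,5,26],80,{"es":7,"f":8,"lnr":0,"qpf":68}],"l":[[1,61,1],{"d":88,"dk":62,"j":92,"xbd":34}]}
After op 25 (add /l/1/a 42): {"cj":65,"gge":13,"k":[[97,67,11,9,74,65],{"g":93,"n":45},[78,26,89,5,26],80,{"es":7,"f":8,"lnr":0,"qpf":68}],"l":[[1,61,1],{"a":42,"d":88,"dk":62,"j":92,"xbd":34}]}
Value at /k/4/qpf: 68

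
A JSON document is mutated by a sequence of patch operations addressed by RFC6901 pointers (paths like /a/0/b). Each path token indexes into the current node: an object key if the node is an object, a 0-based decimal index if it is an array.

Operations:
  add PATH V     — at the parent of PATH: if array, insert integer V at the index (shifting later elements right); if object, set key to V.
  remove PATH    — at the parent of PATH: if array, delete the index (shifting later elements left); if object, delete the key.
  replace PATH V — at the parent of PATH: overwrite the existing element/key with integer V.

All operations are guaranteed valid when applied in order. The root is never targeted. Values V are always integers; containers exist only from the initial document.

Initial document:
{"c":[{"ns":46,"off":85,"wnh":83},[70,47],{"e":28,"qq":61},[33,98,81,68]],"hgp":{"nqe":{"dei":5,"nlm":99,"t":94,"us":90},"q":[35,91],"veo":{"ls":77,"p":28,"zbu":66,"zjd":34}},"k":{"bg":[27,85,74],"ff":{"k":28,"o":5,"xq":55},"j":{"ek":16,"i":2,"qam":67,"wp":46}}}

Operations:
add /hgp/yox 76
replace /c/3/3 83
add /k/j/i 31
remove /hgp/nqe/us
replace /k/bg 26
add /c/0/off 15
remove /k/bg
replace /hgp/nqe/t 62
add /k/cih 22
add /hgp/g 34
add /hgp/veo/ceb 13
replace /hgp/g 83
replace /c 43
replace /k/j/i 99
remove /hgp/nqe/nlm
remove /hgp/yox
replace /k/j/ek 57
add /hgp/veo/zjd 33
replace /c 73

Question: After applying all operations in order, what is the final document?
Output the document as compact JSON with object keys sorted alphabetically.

After op 1 (add /hgp/yox 76): {"c":[{"ns":46,"off":85,"wnh":83},[70,47],{"e":28,"qq":61},[33,98,81,68]],"hgp":{"nqe":{"dei":5,"nlm":99,"t":94,"us":90},"q":[35,91],"veo":{"ls":77,"p":28,"zbu":66,"zjd":34},"yox":76},"k":{"bg":[27,85,74],"ff":{"k":28,"o":5,"xq":55},"j":{"ek":16,"i":2,"qam":67,"wp":46}}}
After op 2 (replace /c/3/3 83): {"c":[{"ns":46,"off":85,"wnh":83},[70,47],{"e":28,"qq":61},[33,98,81,83]],"hgp":{"nqe":{"dei":5,"nlm":99,"t":94,"us":90},"q":[35,91],"veo":{"ls":77,"p":28,"zbu":66,"zjd":34},"yox":76},"k":{"bg":[27,85,74],"ff":{"k":28,"o":5,"xq":55},"j":{"ek":16,"i":2,"qam":67,"wp":46}}}
After op 3 (add /k/j/i 31): {"c":[{"ns":46,"off":85,"wnh":83},[70,47],{"e":28,"qq":61},[33,98,81,83]],"hgp":{"nqe":{"dei":5,"nlm":99,"t":94,"us":90},"q":[35,91],"veo":{"ls":77,"p":28,"zbu":66,"zjd":34},"yox":76},"k":{"bg":[27,85,74],"ff":{"k":28,"o":5,"xq":55},"j":{"ek":16,"i":31,"qam":67,"wp":46}}}
After op 4 (remove /hgp/nqe/us): {"c":[{"ns":46,"off":85,"wnh":83},[70,47],{"e":28,"qq":61},[33,98,81,83]],"hgp":{"nqe":{"dei":5,"nlm":99,"t":94},"q":[35,91],"veo":{"ls":77,"p":28,"zbu":66,"zjd":34},"yox":76},"k":{"bg":[27,85,74],"ff":{"k":28,"o":5,"xq":55},"j":{"ek":16,"i":31,"qam":67,"wp":46}}}
After op 5 (replace /k/bg 26): {"c":[{"ns":46,"off":85,"wnh":83},[70,47],{"e":28,"qq":61},[33,98,81,83]],"hgp":{"nqe":{"dei":5,"nlm":99,"t":94},"q":[35,91],"veo":{"ls":77,"p":28,"zbu":66,"zjd":34},"yox":76},"k":{"bg":26,"ff":{"k":28,"o":5,"xq":55},"j":{"ek":16,"i":31,"qam":67,"wp":46}}}
After op 6 (add /c/0/off 15): {"c":[{"ns":46,"off":15,"wnh":83},[70,47],{"e":28,"qq":61},[33,98,81,83]],"hgp":{"nqe":{"dei":5,"nlm":99,"t":94},"q":[35,91],"veo":{"ls":77,"p":28,"zbu":66,"zjd":34},"yox":76},"k":{"bg":26,"ff":{"k":28,"o":5,"xq":55},"j":{"ek":16,"i":31,"qam":67,"wp":46}}}
After op 7 (remove /k/bg): {"c":[{"ns":46,"off":15,"wnh":83},[70,47],{"e":28,"qq":61},[33,98,81,83]],"hgp":{"nqe":{"dei":5,"nlm":99,"t":94},"q":[35,91],"veo":{"ls":77,"p":28,"zbu":66,"zjd":34},"yox":76},"k":{"ff":{"k":28,"o":5,"xq":55},"j":{"ek":16,"i":31,"qam":67,"wp":46}}}
After op 8 (replace /hgp/nqe/t 62): {"c":[{"ns":46,"off":15,"wnh":83},[70,47],{"e":28,"qq":61},[33,98,81,83]],"hgp":{"nqe":{"dei":5,"nlm":99,"t":62},"q":[35,91],"veo":{"ls":77,"p":28,"zbu":66,"zjd":34},"yox":76},"k":{"ff":{"k":28,"o":5,"xq":55},"j":{"ek":16,"i":31,"qam":67,"wp":46}}}
After op 9 (add /k/cih 22): {"c":[{"ns":46,"off":15,"wnh":83},[70,47],{"e":28,"qq":61},[33,98,81,83]],"hgp":{"nqe":{"dei":5,"nlm":99,"t":62},"q":[35,91],"veo":{"ls":77,"p":28,"zbu":66,"zjd":34},"yox":76},"k":{"cih":22,"ff":{"k":28,"o":5,"xq":55},"j":{"ek":16,"i":31,"qam":67,"wp":46}}}
After op 10 (add /hgp/g 34): {"c":[{"ns":46,"off":15,"wnh":83},[70,47],{"e":28,"qq":61},[33,98,81,83]],"hgp":{"g":34,"nqe":{"dei":5,"nlm":99,"t":62},"q":[35,91],"veo":{"ls":77,"p":28,"zbu":66,"zjd":34},"yox":76},"k":{"cih":22,"ff":{"k":28,"o":5,"xq":55},"j":{"ek":16,"i":31,"qam":67,"wp":46}}}
After op 11 (add /hgp/veo/ceb 13): {"c":[{"ns":46,"off":15,"wnh":83},[70,47],{"e":28,"qq":61},[33,98,81,83]],"hgp":{"g":34,"nqe":{"dei":5,"nlm":99,"t":62},"q":[35,91],"veo":{"ceb":13,"ls":77,"p":28,"zbu":66,"zjd":34},"yox":76},"k":{"cih":22,"ff":{"k":28,"o":5,"xq":55},"j":{"ek":16,"i":31,"qam":67,"wp":46}}}
After op 12 (replace /hgp/g 83): {"c":[{"ns":46,"off":15,"wnh":83},[70,47],{"e":28,"qq":61},[33,98,81,83]],"hgp":{"g":83,"nqe":{"dei":5,"nlm":99,"t":62},"q":[35,91],"veo":{"ceb":13,"ls":77,"p":28,"zbu":66,"zjd":34},"yox":76},"k":{"cih":22,"ff":{"k":28,"o":5,"xq":55},"j":{"ek":16,"i":31,"qam":67,"wp":46}}}
After op 13 (replace /c 43): {"c":43,"hgp":{"g":83,"nqe":{"dei":5,"nlm":99,"t":62},"q":[35,91],"veo":{"ceb":13,"ls":77,"p":28,"zbu":66,"zjd":34},"yox":76},"k":{"cih":22,"ff":{"k":28,"o":5,"xq":55},"j":{"ek":16,"i":31,"qam":67,"wp":46}}}
After op 14 (replace /k/j/i 99): {"c":43,"hgp":{"g":83,"nqe":{"dei":5,"nlm":99,"t":62},"q":[35,91],"veo":{"ceb":13,"ls":77,"p":28,"zbu":66,"zjd":34},"yox":76},"k":{"cih":22,"ff":{"k":28,"o":5,"xq":55},"j":{"ek":16,"i":99,"qam":67,"wp":46}}}
After op 15 (remove /hgp/nqe/nlm): {"c":43,"hgp":{"g":83,"nqe":{"dei":5,"t":62},"q":[35,91],"veo":{"ceb":13,"ls":77,"p":28,"zbu":66,"zjd":34},"yox":76},"k":{"cih":22,"ff":{"k":28,"o":5,"xq":55},"j":{"ek":16,"i":99,"qam":67,"wp":46}}}
After op 16 (remove /hgp/yox): {"c":43,"hgp":{"g":83,"nqe":{"dei":5,"t":62},"q":[35,91],"veo":{"ceb":13,"ls":77,"p":28,"zbu":66,"zjd":34}},"k":{"cih":22,"ff":{"k":28,"o":5,"xq":55},"j":{"ek":16,"i":99,"qam":67,"wp":46}}}
After op 17 (replace /k/j/ek 57): {"c":43,"hgp":{"g":83,"nqe":{"dei":5,"t":62},"q":[35,91],"veo":{"ceb":13,"ls":77,"p":28,"zbu":66,"zjd":34}},"k":{"cih":22,"ff":{"k":28,"o":5,"xq":55},"j":{"ek":57,"i":99,"qam":67,"wp":46}}}
After op 18 (add /hgp/veo/zjd 33): {"c":43,"hgp":{"g":83,"nqe":{"dei":5,"t":62},"q":[35,91],"veo":{"ceb":13,"ls":77,"p":28,"zbu":66,"zjd":33}},"k":{"cih":22,"ff":{"k":28,"o":5,"xq":55},"j":{"ek":57,"i":99,"qam":67,"wp":46}}}
After op 19 (replace /c 73): {"c":73,"hgp":{"g":83,"nqe":{"dei":5,"t":62},"q":[35,91],"veo":{"ceb":13,"ls":77,"p":28,"zbu":66,"zjd":33}},"k":{"cih":22,"ff":{"k":28,"o":5,"xq":55},"j":{"ek":57,"i":99,"qam":67,"wp":46}}}

Answer: {"c":73,"hgp":{"g":83,"nqe":{"dei":5,"t":62},"q":[35,91],"veo":{"ceb":13,"ls":77,"p":28,"zbu":66,"zjd":33}},"k":{"cih":22,"ff":{"k":28,"o":5,"xq":55},"j":{"ek":57,"i":99,"qam":67,"wp":46}}}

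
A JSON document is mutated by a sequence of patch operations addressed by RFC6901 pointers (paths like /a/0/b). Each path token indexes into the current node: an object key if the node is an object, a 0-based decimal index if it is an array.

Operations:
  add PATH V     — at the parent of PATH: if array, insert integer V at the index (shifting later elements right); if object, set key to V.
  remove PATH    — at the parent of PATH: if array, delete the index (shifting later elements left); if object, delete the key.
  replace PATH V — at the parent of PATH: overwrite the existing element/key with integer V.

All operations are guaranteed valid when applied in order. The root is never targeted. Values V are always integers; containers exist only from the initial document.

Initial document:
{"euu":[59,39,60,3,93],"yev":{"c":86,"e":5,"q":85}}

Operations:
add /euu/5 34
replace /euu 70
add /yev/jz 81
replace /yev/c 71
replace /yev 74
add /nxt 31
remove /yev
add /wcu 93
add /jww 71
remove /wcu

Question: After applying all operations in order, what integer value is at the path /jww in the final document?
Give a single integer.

Answer: 71

Derivation:
After op 1 (add /euu/5 34): {"euu":[59,39,60,3,93,34],"yev":{"c":86,"e":5,"q":85}}
After op 2 (replace /euu 70): {"euu":70,"yev":{"c":86,"e":5,"q":85}}
After op 3 (add /yev/jz 81): {"euu":70,"yev":{"c":86,"e":5,"jz":81,"q":85}}
After op 4 (replace /yev/c 71): {"euu":70,"yev":{"c":71,"e":5,"jz":81,"q":85}}
After op 5 (replace /yev 74): {"euu":70,"yev":74}
After op 6 (add /nxt 31): {"euu":70,"nxt":31,"yev":74}
After op 7 (remove /yev): {"euu":70,"nxt":31}
After op 8 (add /wcu 93): {"euu":70,"nxt":31,"wcu":93}
After op 9 (add /jww 71): {"euu":70,"jww":71,"nxt":31,"wcu":93}
After op 10 (remove /wcu): {"euu":70,"jww":71,"nxt":31}
Value at /jww: 71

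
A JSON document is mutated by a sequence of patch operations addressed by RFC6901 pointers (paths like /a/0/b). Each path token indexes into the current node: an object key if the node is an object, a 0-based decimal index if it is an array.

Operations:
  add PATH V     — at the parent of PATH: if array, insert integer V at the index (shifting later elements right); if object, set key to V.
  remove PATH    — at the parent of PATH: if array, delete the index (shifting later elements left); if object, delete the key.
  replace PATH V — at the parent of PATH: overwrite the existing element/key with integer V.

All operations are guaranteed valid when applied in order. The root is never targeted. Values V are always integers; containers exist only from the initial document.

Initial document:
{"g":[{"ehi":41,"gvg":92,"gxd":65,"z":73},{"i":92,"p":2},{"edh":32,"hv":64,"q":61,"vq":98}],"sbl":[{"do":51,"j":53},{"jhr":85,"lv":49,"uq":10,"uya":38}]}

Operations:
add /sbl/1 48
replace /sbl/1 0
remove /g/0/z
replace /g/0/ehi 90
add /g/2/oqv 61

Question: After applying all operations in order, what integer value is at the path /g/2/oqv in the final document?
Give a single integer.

After op 1 (add /sbl/1 48): {"g":[{"ehi":41,"gvg":92,"gxd":65,"z":73},{"i":92,"p":2},{"edh":32,"hv":64,"q":61,"vq":98}],"sbl":[{"do":51,"j":53},48,{"jhr":85,"lv":49,"uq":10,"uya":38}]}
After op 2 (replace /sbl/1 0): {"g":[{"ehi":41,"gvg":92,"gxd":65,"z":73},{"i":92,"p":2},{"edh":32,"hv":64,"q":61,"vq":98}],"sbl":[{"do":51,"j":53},0,{"jhr":85,"lv":49,"uq":10,"uya":38}]}
After op 3 (remove /g/0/z): {"g":[{"ehi":41,"gvg":92,"gxd":65},{"i":92,"p":2},{"edh":32,"hv":64,"q":61,"vq":98}],"sbl":[{"do":51,"j":53},0,{"jhr":85,"lv":49,"uq":10,"uya":38}]}
After op 4 (replace /g/0/ehi 90): {"g":[{"ehi":90,"gvg":92,"gxd":65},{"i":92,"p":2},{"edh":32,"hv":64,"q":61,"vq":98}],"sbl":[{"do":51,"j":53},0,{"jhr":85,"lv":49,"uq":10,"uya":38}]}
After op 5 (add /g/2/oqv 61): {"g":[{"ehi":90,"gvg":92,"gxd":65},{"i":92,"p":2},{"edh":32,"hv":64,"oqv":61,"q":61,"vq":98}],"sbl":[{"do":51,"j":53},0,{"jhr":85,"lv":49,"uq":10,"uya":38}]}
Value at /g/2/oqv: 61

Answer: 61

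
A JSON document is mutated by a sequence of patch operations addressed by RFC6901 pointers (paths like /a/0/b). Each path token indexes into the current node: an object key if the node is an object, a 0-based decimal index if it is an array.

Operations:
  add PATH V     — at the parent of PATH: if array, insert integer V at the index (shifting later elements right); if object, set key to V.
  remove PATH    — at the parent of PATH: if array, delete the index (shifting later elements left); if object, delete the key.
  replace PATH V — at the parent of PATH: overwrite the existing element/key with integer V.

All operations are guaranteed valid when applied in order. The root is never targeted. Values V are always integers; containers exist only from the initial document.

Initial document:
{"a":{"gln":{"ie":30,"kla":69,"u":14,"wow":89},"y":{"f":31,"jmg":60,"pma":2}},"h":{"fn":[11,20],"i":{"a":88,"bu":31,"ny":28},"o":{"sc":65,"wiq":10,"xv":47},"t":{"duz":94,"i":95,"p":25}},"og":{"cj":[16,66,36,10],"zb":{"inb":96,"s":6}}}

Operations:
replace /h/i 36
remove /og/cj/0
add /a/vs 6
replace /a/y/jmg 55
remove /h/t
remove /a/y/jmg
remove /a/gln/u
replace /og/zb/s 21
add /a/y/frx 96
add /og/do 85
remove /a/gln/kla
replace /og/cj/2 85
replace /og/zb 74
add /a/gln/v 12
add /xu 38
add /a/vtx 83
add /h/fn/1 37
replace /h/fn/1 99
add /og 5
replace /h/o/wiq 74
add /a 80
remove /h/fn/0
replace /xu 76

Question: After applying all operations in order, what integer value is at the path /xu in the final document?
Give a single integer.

Answer: 76

Derivation:
After op 1 (replace /h/i 36): {"a":{"gln":{"ie":30,"kla":69,"u":14,"wow":89},"y":{"f":31,"jmg":60,"pma":2}},"h":{"fn":[11,20],"i":36,"o":{"sc":65,"wiq":10,"xv":47},"t":{"duz":94,"i":95,"p":25}},"og":{"cj":[16,66,36,10],"zb":{"inb":96,"s":6}}}
After op 2 (remove /og/cj/0): {"a":{"gln":{"ie":30,"kla":69,"u":14,"wow":89},"y":{"f":31,"jmg":60,"pma":2}},"h":{"fn":[11,20],"i":36,"o":{"sc":65,"wiq":10,"xv":47},"t":{"duz":94,"i":95,"p":25}},"og":{"cj":[66,36,10],"zb":{"inb":96,"s":6}}}
After op 3 (add /a/vs 6): {"a":{"gln":{"ie":30,"kla":69,"u":14,"wow":89},"vs":6,"y":{"f":31,"jmg":60,"pma":2}},"h":{"fn":[11,20],"i":36,"o":{"sc":65,"wiq":10,"xv":47},"t":{"duz":94,"i":95,"p":25}},"og":{"cj":[66,36,10],"zb":{"inb":96,"s":6}}}
After op 4 (replace /a/y/jmg 55): {"a":{"gln":{"ie":30,"kla":69,"u":14,"wow":89},"vs":6,"y":{"f":31,"jmg":55,"pma":2}},"h":{"fn":[11,20],"i":36,"o":{"sc":65,"wiq":10,"xv":47},"t":{"duz":94,"i":95,"p":25}},"og":{"cj":[66,36,10],"zb":{"inb":96,"s":6}}}
After op 5 (remove /h/t): {"a":{"gln":{"ie":30,"kla":69,"u":14,"wow":89},"vs":6,"y":{"f":31,"jmg":55,"pma":2}},"h":{"fn":[11,20],"i":36,"o":{"sc":65,"wiq":10,"xv":47}},"og":{"cj":[66,36,10],"zb":{"inb":96,"s":6}}}
After op 6 (remove /a/y/jmg): {"a":{"gln":{"ie":30,"kla":69,"u":14,"wow":89},"vs":6,"y":{"f":31,"pma":2}},"h":{"fn":[11,20],"i":36,"o":{"sc":65,"wiq":10,"xv":47}},"og":{"cj":[66,36,10],"zb":{"inb":96,"s":6}}}
After op 7 (remove /a/gln/u): {"a":{"gln":{"ie":30,"kla":69,"wow":89},"vs":6,"y":{"f":31,"pma":2}},"h":{"fn":[11,20],"i":36,"o":{"sc":65,"wiq":10,"xv":47}},"og":{"cj":[66,36,10],"zb":{"inb":96,"s":6}}}
After op 8 (replace /og/zb/s 21): {"a":{"gln":{"ie":30,"kla":69,"wow":89},"vs":6,"y":{"f":31,"pma":2}},"h":{"fn":[11,20],"i":36,"o":{"sc":65,"wiq":10,"xv":47}},"og":{"cj":[66,36,10],"zb":{"inb":96,"s":21}}}
After op 9 (add /a/y/frx 96): {"a":{"gln":{"ie":30,"kla":69,"wow":89},"vs":6,"y":{"f":31,"frx":96,"pma":2}},"h":{"fn":[11,20],"i":36,"o":{"sc":65,"wiq":10,"xv":47}},"og":{"cj":[66,36,10],"zb":{"inb":96,"s":21}}}
After op 10 (add /og/do 85): {"a":{"gln":{"ie":30,"kla":69,"wow":89},"vs":6,"y":{"f":31,"frx":96,"pma":2}},"h":{"fn":[11,20],"i":36,"o":{"sc":65,"wiq":10,"xv":47}},"og":{"cj":[66,36,10],"do":85,"zb":{"inb":96,"s":21}}}
After op 11 (remove /a/gln/kla): {"a":{"gln":{"ie":30,"wow":89},"vs":6,"y":{"f":31,"frx":96,"pma":2}},"h":{"fn":[11,20],"i":36,"o":{"sc":65,"wiq":10,"xv":47}},"og":{"cj":[66,36,10],"do":85,"zb":{"inb":96,"s":21}}}
After op 12 (replace /og/cj/2 85): {"a":{"gln":{"ie":30,"wow":89},"vs":6,"y":{"f":31,"frx":96,"pma":2}},"h":{"fn":[11,20],"i":36,"o":{"sc":65,"wiq":10,"xv":47}},"og":{"cj":[66,36,85],"do":85,"zb":{"inb":96,"s":21}}}
After op 13 (replace /og/zb 74): {"a":{"gln":{"ie":30,"wow":89},"vs":6,"y":{"f":31,"frx":96,"pma":2}},"h":{"fn":[11,20],"i":36,"o":{"sc":65,"wiq":10,"xv":47}},"og":{"cj":[66,36,85],"do":85,"zb":74}}
After op 14 (add /a/gln/v 12): {"a":{"gln":{"ie":30,"v":12,"wow":89},"vs":6,"y":{"f":31,"frx":96,"pma":2}},"h":{"fn":[11,20],"i":36,"o":{"sc":65,"wiq":10,"xv":47}},"og":{"cj":[66,36,85],"do":85,"zb":74}}
After op 15 (add /xu 38): {"a":{"gln":{"ie":30,"v":12,"wow":89},"vs":6,"y":{"f":31,"frx":96,"pma":2}},"h":{"fn":[11,20],"i":36,"o":{"sc":65,"wiq":10,"xv":47}},"og":{"cj":[66,36,85],"do":85,"zb":74},"xu":38}
After op 16 (add /a/vtx 83): {"a":{"gln":{"ie":30,"v":12,"wow":89},"vs":6,"vtx":83,"y":{"f":31,"frx":96,"pma":2}},"h":{"fn":[11,20],"i":36,"o":{"sc":65,"wiq":10,"xv":47}},"og":{"cj":[66,36,85],"do":85,"zb":74},"xu":38}
After op 17 (add /h/fn/1 37): {"a":{"gln":{"ie":30,"v":12,"wow":89},"vs":6,"vtx":83,"y":{"f":31,"frx":96,"pma":2}},"h":{"fn":[11,37,20],"i":36,"o":{"sc":65,"wiq":10,"xv":47}},"og":{"cj":[66,36,85],"do":85,"zb":74},"xu":38}
After op 18 (replace /h/fn/1 99): {"a":{"gln":{"ie":30,"v":12,"wow":89},"vs":6,"vtx":83,"y":{"f":31,"frx":96,"pma":2}},"h":{"fn":[11,99,20],"i":36,"o":{"sc":65,"wiq":10,"xv":47}},"og":{"cj":[66,36,85],"do":85,"zb":74},"xu":38}
After op 19 (add /og 5): {"a":{"gln":{"ie":30,"v":12,"wow":89},"vs":6,"vtx":83,"y":{"f":31,"frx":96,"pma":2}},"h":{"fn":[11,99,20],"i":36,"o":{"sc":65,"wiq":10,"xv":47}},"og":5,"xu":38}
After op 20 (replace /h/o/wiq 74): {"a":{"gln":{"ie":30,"v":12,"wow":89},"vs":6,"vtx":83,"y":{"f":31,"frx":96,"pma":2}},"h":{"fn":[11,99,20],"i":36,"o":{"sc":65,"wiq":74,"xv":47}},"og":5,"xu":38}
After op 21 (add /a 80): {"a":80,"h":{"fn":[11,99,20],"i":36,"o":{"sc":65,"wiq":74,"xv":47}},"og":5,"xu":38}
After op 22 (remove /h/fn/0): {"a":80,"h":{"fn":[99,20],"i":36,"o":{"sc":65,"wiq":74,"xv":47}},"og":5,"xu":38}
After op 23 (replace /xu 76): {"a":80,"h":{"fn":[99,20],"i":36,"o":{"sc":65,"wiq":74,"xv":47}},"og":5,"xu":76}
Value at /xu: 76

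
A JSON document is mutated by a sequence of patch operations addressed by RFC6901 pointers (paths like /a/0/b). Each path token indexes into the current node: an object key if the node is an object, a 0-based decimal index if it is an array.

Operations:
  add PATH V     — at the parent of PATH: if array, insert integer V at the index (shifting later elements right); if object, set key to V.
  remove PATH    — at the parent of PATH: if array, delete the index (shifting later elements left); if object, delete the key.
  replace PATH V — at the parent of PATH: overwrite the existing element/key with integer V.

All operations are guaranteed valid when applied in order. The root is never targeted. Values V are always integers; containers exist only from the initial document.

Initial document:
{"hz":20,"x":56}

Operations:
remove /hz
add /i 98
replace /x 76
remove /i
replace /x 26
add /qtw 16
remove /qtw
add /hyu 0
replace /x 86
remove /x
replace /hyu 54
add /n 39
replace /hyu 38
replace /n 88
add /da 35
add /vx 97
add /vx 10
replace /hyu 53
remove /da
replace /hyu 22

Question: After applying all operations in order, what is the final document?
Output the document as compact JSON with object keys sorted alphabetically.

After op 1 (remove /hz): {"x":56}
After op 2 (add /i 98): {"i":98,"x":56}
After op 3 (replace /x 76): {"i":98,"x":76}
After op 4 (remove /i): {"x":76}
After op 5 (replace /x 26): {"x":26}
After op 6 (add /qtw 16): {"qtw":16,"x":26}
After op 7 (remove /qtw): {"x":26}
After op 8 (add /hyu 0): {"hyu":0,"x":26}
After op 9 (replace /x 86): {"hyu":0,"x":86}
After op 10 (remove /x): {"hyu":0}
After op 11 (replace /hyu 54): {"hyu":54}
After op 12 (add /n 39): {"hyu":54,"n":39}
After op 13 (replace /hyu 38): {"hyu":38,"n":39}
After op 14 (replace /n 88): {"hyu":38,"n":88}
After op 15 (add /da 35): {"da":35,"hyu":38,"n":88}
After op 16 (add /vx 97): {"da":35,"hyu":38,"n":88,"vx":97}
After op 17 (add /vx 10): {"da":35,"hyu":38,"n":88,"vx":10}
After op 18 (replace /hyu 53): {"da":35,"hyu":53,"n":88,"vx":10}
After op 19 (remove /da): {"hyu":53,"n":88,"vx":10}
After op 20 (replace /hyu 22): {"hyu":22,"n":88,"vx":10}

Answer: {"hyu":22,"n":88,"vx":10}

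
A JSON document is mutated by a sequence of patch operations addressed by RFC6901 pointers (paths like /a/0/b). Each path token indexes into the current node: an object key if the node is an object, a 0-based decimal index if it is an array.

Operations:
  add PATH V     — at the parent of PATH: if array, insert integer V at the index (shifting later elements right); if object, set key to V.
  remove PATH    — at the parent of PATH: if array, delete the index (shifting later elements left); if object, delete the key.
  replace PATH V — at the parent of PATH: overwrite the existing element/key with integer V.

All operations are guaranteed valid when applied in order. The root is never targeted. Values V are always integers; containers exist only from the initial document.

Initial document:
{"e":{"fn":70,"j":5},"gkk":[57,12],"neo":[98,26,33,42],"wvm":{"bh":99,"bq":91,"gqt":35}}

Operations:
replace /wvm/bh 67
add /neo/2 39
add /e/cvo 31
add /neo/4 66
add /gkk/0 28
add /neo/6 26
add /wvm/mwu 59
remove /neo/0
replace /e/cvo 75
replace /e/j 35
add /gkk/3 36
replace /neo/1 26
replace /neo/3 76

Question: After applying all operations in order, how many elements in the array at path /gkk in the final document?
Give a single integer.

After op 1 (replace /wvm/bh 67): {"e":{"fn":70,"j":5},"gkk":[57,12],"neo":[98,26,33,42],"wvm":{"bh":67,"bq":91,"gqt":35}}
After op 2 (add /neo/2 39): {"e":{"fn":70,"j":5},"gkk":[57,12],"neo":[98,26,39,33,42],"wvm":{"bh":67,"bq":91,"gqt":35}}
After op 3 (add /e/cvo 31): {"e":{"cvo":31,"fn":70,"j":5},"gkk":[57,12],"neo":[98,26,39,33,42],"wvm":{"bh":67,"bq":91,"gqt":35}}
After op 4 (add /neo/4 66): {"e":{"cvo":31,"fn":70,"j":5},"gkk":[57,12],"neo":[98,26,39,33,66,42],"wvm":{"bh":67,"bq":91,"gqt":35}}
After op 5 (add /gkk/0 28): {"e":{"cvo":31,"fn":70,"j":5},"gkk":[28,57,12],"neo":[98,26,39,33,66,42],"wvm":{"bh":67,"bq":91,"gqt":35}}
After op 6 (add /neo/6 26): {"e":{"cvo":31,"fn":70,"j":5},"gkk":[28,57,12],"neo":[98,26,39,33,66,42,26],"wvm":{"bh":67,"bq":91,"gqt":35}}
After op 7 (add /wvm/mwu 59): {"e":{"cvo":31,"fn":70,"j":5},"gkk":[28,57,12],"neo":[98,26,39,33,66,42,26],"wvm":{"bh":67,"bq":91,"gqt":35,"mwu":59}}
After op 8 (remove /neo/0): {"e":{"cvo":31,"fn":70,"j":5},"gkk":[28,57,12],"neo":[26,39,33,66,42,26],"wvm":{"bh":67,"bq":91,"gqt":35,"mwu":59}}
After op 9 (replace /e/cvo 75): {"e":{"cvo":75,"fn":70,"j":5},"gkk":[28,57,12],"neo":[26,39,33,66,42,26],"wvm":{"bh":67,"bq":91,"gqt":35,"mwu":59}}
After op 10 (replace /e/j 35): {"e":{"cvo":75,"fn":70,"j":35},"gkk":[28,57,12],"neo":[26,39,33,66,42,26],"wvm":{"bh":67,"bq":91,"gqt":35,"mwu":59}}
After op 11 (add /gkk/3 36): {"e":{"cvo":75,"fn":70,"j":35},"gkk":[28,57,12,36],"neo":[26,39,33,66,42,26],"wvm":{"bh":67,"bq":91,"gqt":35,"mwu":59}}
After op 12 (replace /neo/1 26): {"e":{"cvo":75,"fn":70,"j":35},"gkk":[28,57,12,36],"neo":[26,26,33,66,42,26],"wvm":{"bh":67,"bq":91,"gqt":35,"mwu":59}}
After op 13 (replace /neo/3 76): {"e":{"cvo":75,"fn":70,"j":35},"gkk":[28,57,12,36],"neo":[26,26,33,76,42,26],"wvm":{"bh":67,"bq":91,"gqt":35,"mwu":59}}
Size at path /gkk: 4

Answer: 4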